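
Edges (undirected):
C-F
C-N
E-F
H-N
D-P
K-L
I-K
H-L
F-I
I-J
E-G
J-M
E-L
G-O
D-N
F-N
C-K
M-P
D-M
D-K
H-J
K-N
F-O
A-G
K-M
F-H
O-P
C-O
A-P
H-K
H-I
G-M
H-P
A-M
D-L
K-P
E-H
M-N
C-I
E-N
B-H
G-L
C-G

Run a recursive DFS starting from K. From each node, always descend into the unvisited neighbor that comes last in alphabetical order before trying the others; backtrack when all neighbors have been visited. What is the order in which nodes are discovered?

Visit K
K → P
P → O
O → G
G → M
M → N
N → H
H → L
L → E
E → F
F → I
I → J
I → C
L → D
H → B
M → A

K → P → O → G → M → N → H → L → E → F → I → J → C → D → B → A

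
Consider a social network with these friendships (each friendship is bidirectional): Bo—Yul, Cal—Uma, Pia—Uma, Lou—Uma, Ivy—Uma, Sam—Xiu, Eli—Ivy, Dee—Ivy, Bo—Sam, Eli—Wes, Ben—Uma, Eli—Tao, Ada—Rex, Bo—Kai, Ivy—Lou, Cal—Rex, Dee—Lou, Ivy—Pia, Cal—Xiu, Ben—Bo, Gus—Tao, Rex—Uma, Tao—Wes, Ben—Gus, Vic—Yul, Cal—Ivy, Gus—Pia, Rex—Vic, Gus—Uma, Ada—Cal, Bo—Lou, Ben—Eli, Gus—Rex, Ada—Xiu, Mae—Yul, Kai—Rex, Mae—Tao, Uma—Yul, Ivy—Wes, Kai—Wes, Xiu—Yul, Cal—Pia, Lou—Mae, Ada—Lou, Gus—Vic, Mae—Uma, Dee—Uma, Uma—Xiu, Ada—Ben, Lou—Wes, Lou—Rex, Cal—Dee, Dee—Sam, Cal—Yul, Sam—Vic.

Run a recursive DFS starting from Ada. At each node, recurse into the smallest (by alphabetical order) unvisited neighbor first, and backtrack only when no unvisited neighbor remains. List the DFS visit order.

Ada → Ben → Bo → Kai → Rex → Cal → Dee → Ivy → Eli → Tao → Gus → Pia → Uma → Lou → Mae → Yul → Vic → Sam → Xiu → Wes

Visit Ada
Ada → Ben
Ben → Bo
Bo → Kai
Kai → Rex
Rex → Cal
Cal → Dee
Dee → Ivy
Ivy → Eli
Eli → Tao
Tao → Gus
Gus → Pia
Pia → Uma
Uma → Lou
Lou → Mae
Mae → Yul
Yul → Vic
Vic → Sam
Sam → Xiu
Lou → Wes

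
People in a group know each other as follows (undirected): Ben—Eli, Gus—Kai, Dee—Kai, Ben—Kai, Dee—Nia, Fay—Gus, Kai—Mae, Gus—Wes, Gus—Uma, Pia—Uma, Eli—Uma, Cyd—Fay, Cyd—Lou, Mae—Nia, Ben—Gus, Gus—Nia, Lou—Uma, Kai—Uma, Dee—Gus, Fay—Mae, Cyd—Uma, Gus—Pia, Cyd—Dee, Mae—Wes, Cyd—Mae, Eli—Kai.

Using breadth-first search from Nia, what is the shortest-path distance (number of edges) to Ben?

2

Level 0: Nia
Level 1: Dee, Gus, Mae
Level 2: Ben, Cyd, Fay, Kai, Pia, Uma, Wes
Level 3: Eli, Lou
Ben first appears at level 2.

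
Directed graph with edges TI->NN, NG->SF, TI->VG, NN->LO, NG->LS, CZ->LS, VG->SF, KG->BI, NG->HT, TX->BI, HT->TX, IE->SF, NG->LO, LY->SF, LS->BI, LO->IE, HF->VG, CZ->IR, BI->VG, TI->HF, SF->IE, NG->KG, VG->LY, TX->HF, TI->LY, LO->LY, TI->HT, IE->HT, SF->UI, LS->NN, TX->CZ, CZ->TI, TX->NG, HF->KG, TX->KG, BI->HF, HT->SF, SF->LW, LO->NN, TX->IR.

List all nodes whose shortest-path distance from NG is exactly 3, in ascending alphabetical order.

Level 0: NG
Level 1: HT, KG, LO, LS, SF
Level 2: BI, IE, LW, LY, NN, TX, UI
Level 3: CZ, HF, IR, VG
Level 4: TI

CZ, HF, IR, VG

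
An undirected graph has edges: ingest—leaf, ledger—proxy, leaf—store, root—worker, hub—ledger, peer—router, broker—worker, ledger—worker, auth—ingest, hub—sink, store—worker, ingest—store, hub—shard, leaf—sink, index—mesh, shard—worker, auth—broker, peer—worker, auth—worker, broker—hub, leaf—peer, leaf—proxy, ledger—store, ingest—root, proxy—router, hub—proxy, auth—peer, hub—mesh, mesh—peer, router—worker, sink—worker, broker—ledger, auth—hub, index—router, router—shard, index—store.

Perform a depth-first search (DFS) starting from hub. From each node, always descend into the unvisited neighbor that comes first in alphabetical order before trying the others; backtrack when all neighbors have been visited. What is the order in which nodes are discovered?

Visit hub
hub → auth
auth → broker
broker → ledger
ledger → proxy
proxy → leaf
leaf → ingest
ingest → root
root → worker
worker → peer
peer → mesh
mesh → index
index → router
router → shard
index → store
worker → sink

hub -> auth -> broker -> ledger -> proxy -> leaf -> ingest -> root -> worker -> peer -> mesh -> index -> router -> shard -> store -> sink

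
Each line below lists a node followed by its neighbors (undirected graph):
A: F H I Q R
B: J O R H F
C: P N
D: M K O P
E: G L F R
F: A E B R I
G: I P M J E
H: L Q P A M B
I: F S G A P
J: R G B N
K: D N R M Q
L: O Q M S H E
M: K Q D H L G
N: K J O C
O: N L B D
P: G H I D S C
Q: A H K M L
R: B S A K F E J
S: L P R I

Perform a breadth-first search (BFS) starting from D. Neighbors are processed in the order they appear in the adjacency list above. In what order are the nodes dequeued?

Visit D; enqueue M, K, O, P → queue [M, K, O, P]
Visit M; enqueue Q, H, L, G → queue [K, O, P, Q, H, L, G]
Visit K; enqueue N, R → queue [O, P, Q, H, L, G, N, R]
Visit O; enqueue B → queue [P, Q, H, L, G, N, R, B]
Visit P; enqueue I, S, C → queue [Q, H, L, G, N, R, B, I, S, C]
Visit Q; enqueue A → queue [H, L, G, N, R, B, I, S, C, A]
Visit H → queue [L, G, N, R, B, I, S, C, A]
Visit L; enqueue E → queue [G, N, R, B, I, S, C, A, E]
Visit G; enqueue J → queue [N, R, B, I, S, C, A, E, J]
Visit N → queue [R, B, I, S, C, A, E, J]
Visit R; enqueue F → queue [B, I, S, C, A, E, J, F]
Visit B → queue [I, S, C, A, E, J, F]
Visit I → queue [S, C, A, E, J, F]
Visit S → queue [C, A, E, J, F]
Visit C → queue [A, E, J, F]
Visit A → queue [E, J, F]
Visit E → queue [J, F]
Visit J → queue [F]
Visit F → queue []

D M K O P Q H L G N R B I S C A E J F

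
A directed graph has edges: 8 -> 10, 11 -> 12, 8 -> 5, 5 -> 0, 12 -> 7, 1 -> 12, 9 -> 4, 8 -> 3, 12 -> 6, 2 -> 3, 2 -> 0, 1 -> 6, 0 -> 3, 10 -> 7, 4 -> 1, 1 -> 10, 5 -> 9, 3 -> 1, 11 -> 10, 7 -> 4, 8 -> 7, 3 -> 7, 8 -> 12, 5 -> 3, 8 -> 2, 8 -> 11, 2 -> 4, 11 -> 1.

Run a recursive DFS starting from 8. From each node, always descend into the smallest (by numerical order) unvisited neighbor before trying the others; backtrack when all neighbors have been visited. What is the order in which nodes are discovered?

Visit 8
8 → 2
2 → 0
0 → 3
3 → 1
1 → 6
1 → 10
10 → 7
7 → 4
1 → 12
8 → 5
5 → 9
8 → 11

8 → 2 → 0 → 3 → 1 → 6 → 10 → 7 → 4 → 12 → 5 → 9 → 11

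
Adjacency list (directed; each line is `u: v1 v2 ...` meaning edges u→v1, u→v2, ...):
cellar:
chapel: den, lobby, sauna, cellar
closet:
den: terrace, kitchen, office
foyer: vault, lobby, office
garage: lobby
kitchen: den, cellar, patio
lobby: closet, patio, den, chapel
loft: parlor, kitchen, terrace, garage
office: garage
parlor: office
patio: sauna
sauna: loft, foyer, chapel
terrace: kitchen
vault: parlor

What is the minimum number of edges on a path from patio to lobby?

3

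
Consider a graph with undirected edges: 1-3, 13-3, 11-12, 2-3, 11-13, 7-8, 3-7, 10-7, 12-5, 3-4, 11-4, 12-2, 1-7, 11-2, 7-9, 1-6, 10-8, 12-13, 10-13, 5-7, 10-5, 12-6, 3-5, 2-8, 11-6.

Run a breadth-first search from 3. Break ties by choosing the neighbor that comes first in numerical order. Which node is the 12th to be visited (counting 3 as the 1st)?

10

Visit 3; enqueue 1, 2, 4, 5, 7, 13 → queue [1, 2, 4, 5, 7, 13]
Visit 1; enqueue 6 → queue [2, 4, 5, 7, 13, 6]
Visit 2; enqueue 8, 11, 12 → queue [4, 5, 7, 13, 6, 8, 11, 12]
Visit 4 → queue [5, 7, 13, 6, 8, 11, 12]
Visit 5; enqueue 10 → queue [7, 13, 6, 8, 11, 12, 10]
Visit 7; enqueue 9 → queue [13, 6, 8, 11, 12, 10, 9]
Visit 13 → queue [6, 8, 11, 12, 10, 9]
Visit 6 → queue [8, 11, 12, 10, 9]
Visit 8 → queue [11, 12, 10, 9]
Visit 11 → queue [12, 10, 9]
Visit 12 → queue [10, 9]
Visit 10 → queue [9]
Visit 9 → queue []

Visit order: 3, 1, 2, 4, 5, 7, 13, 6, 8, 11, 12, 10, 9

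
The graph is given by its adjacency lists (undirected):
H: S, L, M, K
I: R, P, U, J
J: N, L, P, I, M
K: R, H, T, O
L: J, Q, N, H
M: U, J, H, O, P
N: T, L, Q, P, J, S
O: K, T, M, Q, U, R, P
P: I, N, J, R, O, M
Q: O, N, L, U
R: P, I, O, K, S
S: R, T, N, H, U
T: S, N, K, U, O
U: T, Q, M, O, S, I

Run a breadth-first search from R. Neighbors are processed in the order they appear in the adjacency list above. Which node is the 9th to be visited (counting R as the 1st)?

Visit R; enqueue P, I, O, K, S → queue [P, I, O, K, S]
Visit P; enqueue N, J, M → queue [I, O, K, S, N, J, M]
Visit I; enqueue U → queue [O, K, S, N, J, M, U]
Visit O; enqueue T, Q → queue [K, S, N, J, M, U, T, Q]
Visit K; enqueue H → queue [S, N, J, M, U, T, Q, H]
Visit S → queue [N, J, M, U, T, Q, H]
Visit N; enqueue L → queue [J, M, U, T, Q, H, L]
Visit J → queue [M, U, T, Q, H, L]
Visit M → queue [U, T, Q, H, L]
Visit U → queue [T, Q, H, L]
Visit T → queue [Q, H, L]
Visit Q → queue [H, L]
Visit H → queue [L]
Visit L → queue []

Visit order: R, P, I, O, K, S, N, J, M, U, T, Q, H, L

M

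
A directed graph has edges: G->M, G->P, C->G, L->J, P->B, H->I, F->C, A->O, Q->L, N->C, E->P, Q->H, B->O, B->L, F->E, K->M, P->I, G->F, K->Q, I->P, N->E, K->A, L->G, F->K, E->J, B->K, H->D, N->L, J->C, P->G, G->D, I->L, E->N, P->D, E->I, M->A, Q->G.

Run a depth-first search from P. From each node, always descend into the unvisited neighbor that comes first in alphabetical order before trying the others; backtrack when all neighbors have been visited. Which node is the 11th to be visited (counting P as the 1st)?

C

Visit P
P → B
B → K
K → A
A → O
K → M
K → Q
Q → G
G → D
G → F
F → C
F → E
E → I
I → L
L → J
E → N
Q → H

Visit order: P, B, K, A, O, M, Q, G, D, F, C, E, I, L, J, N, H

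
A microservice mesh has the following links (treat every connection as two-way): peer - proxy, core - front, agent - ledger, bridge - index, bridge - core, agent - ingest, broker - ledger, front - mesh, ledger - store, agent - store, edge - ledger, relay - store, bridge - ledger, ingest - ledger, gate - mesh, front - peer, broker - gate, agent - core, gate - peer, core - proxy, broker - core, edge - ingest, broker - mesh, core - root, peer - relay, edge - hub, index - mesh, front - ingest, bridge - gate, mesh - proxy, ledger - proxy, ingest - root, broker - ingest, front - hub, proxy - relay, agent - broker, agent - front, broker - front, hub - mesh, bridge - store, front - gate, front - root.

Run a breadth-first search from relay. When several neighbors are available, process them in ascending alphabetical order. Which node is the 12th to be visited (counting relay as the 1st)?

Visit relay; enqueue peer, proxy, store → queue [peer, proxy, store]
Visit peer; enqueue front, gate → queue [proxy, store, front, gate]
Visit proxy; enqueue core, ledger, mesh → queue [store, front, gate, core, ledger, mesh]
Visit store; enqueue agent, bridge → queue [front, gate, core, ledger, mesh, agent, bridge]
Visit front; enqueue broker, hub, ingest, root → queue [gate, core, ledger, mesh, agent, bridge, broker, hub, ingest, root]
Visit gate → queue [core, ledger, mesh, agent, bridge, broker, hub, ingest, root]
Visit core → queue [ledger, mesh, agent, bridge, broker, hub, ingest, root]
Visit ledger; enqueue edge → queue [mesh, agent, bridge, broker, hub, ingest, root, edge]
Visit mesh; enqueue index → queue [agent, bridge, broker, hub, ingest, root, edge, index]
Visit agent → queue [bridge, broker, hub, ingest, root, edge, index]
Visit bridge → queue [broker, hub, ingest, root, edge, index]
Visit broker → queue [hub, ingest, root, edge, index]
Visit hub → queue [ingest, root, edge, index]
Visit ingest → queue [root, edge, index]
Visit root → queue [edge, index]
Visit edge → queue [index]
Visit index → queue []

Visit order: relay, peer, proxy, store, front, gate, core, ledger, mesh, agent, bridge, broker, hub, ingest, root, edge, index

broker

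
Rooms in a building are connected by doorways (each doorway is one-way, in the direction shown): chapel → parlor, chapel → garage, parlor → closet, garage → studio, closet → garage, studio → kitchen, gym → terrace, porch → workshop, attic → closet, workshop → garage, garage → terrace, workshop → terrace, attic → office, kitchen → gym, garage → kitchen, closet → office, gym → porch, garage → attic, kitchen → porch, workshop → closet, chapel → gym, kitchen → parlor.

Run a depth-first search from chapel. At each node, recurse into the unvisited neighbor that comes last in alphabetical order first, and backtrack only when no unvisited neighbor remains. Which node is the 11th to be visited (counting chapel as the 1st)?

gym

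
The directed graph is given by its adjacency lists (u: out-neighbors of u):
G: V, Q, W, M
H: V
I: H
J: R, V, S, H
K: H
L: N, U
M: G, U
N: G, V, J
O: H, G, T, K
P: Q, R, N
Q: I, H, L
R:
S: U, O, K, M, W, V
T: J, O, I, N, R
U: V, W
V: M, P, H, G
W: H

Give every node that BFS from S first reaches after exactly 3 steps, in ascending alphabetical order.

I, J, N, Q, R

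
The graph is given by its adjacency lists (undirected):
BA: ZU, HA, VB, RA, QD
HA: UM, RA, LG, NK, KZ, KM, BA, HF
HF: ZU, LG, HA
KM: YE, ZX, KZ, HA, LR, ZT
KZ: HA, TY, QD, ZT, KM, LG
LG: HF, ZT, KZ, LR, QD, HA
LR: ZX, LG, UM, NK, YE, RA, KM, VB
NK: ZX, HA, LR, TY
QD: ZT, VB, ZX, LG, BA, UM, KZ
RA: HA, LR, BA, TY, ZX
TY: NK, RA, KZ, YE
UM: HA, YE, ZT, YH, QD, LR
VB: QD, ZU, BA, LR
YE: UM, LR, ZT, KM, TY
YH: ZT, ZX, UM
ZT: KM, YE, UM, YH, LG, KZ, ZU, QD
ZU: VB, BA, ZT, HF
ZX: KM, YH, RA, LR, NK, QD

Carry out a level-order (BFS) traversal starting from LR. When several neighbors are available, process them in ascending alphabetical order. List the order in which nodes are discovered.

LR, KM, LG, NK, RA, UM, VB, YE, ZX, HA, KZ, ZT, HF, QD, TY, BA, YH, ZU

Visit LR; enqueue KM, LG, NK, RA, UM, VB, YE, ZX → queue [KM, LG, NK, RA, UM, VB, YE, ZX]
Visit KM; enqueue HA, KZ, ZT → queue [LG, NK, RA, UM, VB, YE, ZX, HA, KZ, ZT]
Visit LG; enqueue HF, QD → queue [NK, RA, UM, VB, YE, ZX, HA, KZ, ZT, HF, QD]
Visit NK; enqueue TY → queue [RA, UM, VB, YE, ZX, HA, KZ, ZT, HF, QD, TY]
Visit RA; enqueue BA → queue [UM, VB, YE, ZX, HA, KZ, ZT, HF, QD, TY, BA]
Visit UM; enqueue YH → queue [VB, YE, ZX, HA, KZ, ZT, HF, QD, TY, BA, YH]
Visit VB; enqueue ZU → queue [YE, ZX, HA, KZ, ZT, HF, QD, TY, BA, YH, ZU]
Visit YE → queue [ZX, HA, KZ, ZT, HF, QD, TY, BA, YH, ZU]
Visit ZX → queue [HA, KZ, ZT, HF, QD, TY, BA, YH, ZU]
Visit HA → queue [KZ, ZT, HF, QD, TY, BA, YH, ZU]
Visit KZ → queue [ZT, HF, QD, TY, BA, YH, ZU]
Visit ZT → queue [HF, QD, TY, BA, YH, ZU]
Visit HF → queue [QD, TY, BA, YH, ZU]
Visit QD → queue [TY, BA, YH, ZU]
Visit TY → queue [BA, YH, ZU]
Visit BA → queue [YH, ZU]
Visit YH → queue [ZU]
Visit ZU → queue []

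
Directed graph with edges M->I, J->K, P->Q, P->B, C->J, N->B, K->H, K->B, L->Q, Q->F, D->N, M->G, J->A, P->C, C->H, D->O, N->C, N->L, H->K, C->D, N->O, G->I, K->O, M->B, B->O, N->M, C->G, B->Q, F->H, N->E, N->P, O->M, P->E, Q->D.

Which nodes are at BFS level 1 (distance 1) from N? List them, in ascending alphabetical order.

B, C, E, L, M, O, P

Level 0: N
Level 1: B, C, E, L, M, O, P
Level 2: D, G, H, I, J, Q
Level 3: A, F, K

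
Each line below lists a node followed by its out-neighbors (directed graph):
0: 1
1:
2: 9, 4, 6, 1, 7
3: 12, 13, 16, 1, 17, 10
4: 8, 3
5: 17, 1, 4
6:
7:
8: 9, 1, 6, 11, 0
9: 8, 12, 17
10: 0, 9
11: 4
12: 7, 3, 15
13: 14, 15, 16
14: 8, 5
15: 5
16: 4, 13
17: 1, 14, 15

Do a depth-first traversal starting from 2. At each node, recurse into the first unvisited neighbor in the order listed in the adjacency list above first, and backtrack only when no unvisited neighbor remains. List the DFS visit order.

2 → 9 → 8 → 1 → 6 → 11 → 4 → 3 → 12 → 7 → 15 → 5 → 17 → 14 → 13 → 16 → 10 → 0

Visit 2
2 → 9
9 → 8
8 → 1
8 → 6
8 → 11
11 → 4
4 → 3
3 → 12
12 → 7
12 → 15
15 → 5
5 → 17
17 → 14
3 → 13
13 → 16
3 → 10
10 → 0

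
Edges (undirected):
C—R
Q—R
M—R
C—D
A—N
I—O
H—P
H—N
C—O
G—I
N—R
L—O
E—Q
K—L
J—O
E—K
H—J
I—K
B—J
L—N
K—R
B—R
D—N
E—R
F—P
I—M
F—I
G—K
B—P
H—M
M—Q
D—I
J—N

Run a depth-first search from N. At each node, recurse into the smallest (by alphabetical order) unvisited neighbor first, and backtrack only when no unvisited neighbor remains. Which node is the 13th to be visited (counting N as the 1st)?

Q

Visit N
N → A
N → D
D → C
C → O
O → I
I → F
F → P
P → B
B → J
J → H
H → M
M → Q
Q → E
E → K
K → G
K → L
K → R

Visit order: N, A, D, C, O, I, F, P, B, J, H, M, Q, E, K, G, L, R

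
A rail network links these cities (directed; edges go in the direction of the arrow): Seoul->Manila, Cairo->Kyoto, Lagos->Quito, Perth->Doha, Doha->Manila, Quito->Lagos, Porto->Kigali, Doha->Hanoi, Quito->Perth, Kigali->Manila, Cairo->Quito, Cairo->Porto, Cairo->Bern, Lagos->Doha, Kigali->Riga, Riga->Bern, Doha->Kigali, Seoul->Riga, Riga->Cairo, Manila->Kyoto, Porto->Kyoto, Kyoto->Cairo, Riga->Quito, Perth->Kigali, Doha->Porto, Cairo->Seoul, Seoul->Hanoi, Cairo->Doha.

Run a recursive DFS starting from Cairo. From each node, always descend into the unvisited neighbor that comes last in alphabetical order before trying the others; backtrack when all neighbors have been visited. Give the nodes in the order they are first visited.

Visit Cairo
Cairo → Seoul
Seoul → Riga
Riga → Quito
Quito → Perth
Perth → Kigali
Kigali → Manila
Manila → Kyoto
Perth → Doha
Doha → Porto
Doha → Hanoi
Quito → Lagos
Riga → Bern

Cairo, Seoul, Riga, Quito, Perth, Kigali, Manila, Kyoto, Doha, Porto, Hanoi, Lagos, Bern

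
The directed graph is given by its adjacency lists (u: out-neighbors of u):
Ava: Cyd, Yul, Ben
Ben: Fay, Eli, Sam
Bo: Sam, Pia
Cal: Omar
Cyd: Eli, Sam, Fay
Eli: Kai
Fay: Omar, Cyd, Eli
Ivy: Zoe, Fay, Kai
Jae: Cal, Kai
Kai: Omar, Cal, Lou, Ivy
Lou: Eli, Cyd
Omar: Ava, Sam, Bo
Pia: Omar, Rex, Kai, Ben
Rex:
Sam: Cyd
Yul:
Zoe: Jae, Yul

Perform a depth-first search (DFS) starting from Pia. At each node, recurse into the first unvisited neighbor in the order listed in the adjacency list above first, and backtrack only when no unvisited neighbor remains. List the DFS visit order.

Pia → Omar → Ava → Cyd → Eli → Kai → Cal → Lou → Ivy → Zoe → Jae → Yul → Fay → Sam → Ben → Bo → Rex

Visit Pia
Pia → Omar
Omar → Ava
Ava → Cyd
Cyd → Eli
Eli → Kai
Kai → Cal
Kai → Lou
Kai → Ivy
Ivy → Zoe
Zoe → Jae
Zoe → Yul
Ivy → Fay
Cyd → Sam
Ava → Ben
Omar → Bo
Pia → Rex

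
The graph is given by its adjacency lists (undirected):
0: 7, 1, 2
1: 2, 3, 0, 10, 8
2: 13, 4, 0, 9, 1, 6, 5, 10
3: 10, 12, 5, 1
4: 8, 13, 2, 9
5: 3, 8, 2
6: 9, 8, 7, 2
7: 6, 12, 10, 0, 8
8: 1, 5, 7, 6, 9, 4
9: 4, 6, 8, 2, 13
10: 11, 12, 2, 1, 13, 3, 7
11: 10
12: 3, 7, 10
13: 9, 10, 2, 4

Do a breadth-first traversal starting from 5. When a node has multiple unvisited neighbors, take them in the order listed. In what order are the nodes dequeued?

5, 3, 8, 2, 10, 12, 1, 7, 6, 9, 4, 13, 0, 11

Visit 5; enqueue 3, 8, 2 → queue [3, 8, 2]
Visit 3; enqueue 10, 12, 1 → queue [8, 2, 10, 12, 1]
Visit 8; enqueue 7, 6, 9, 4 → queue [2, 10, 12, 1, 7, 6, 9, 4]
Visit 2; enqueue 13, 0 → queue [10, 12, 1, 7, 6, 9, 4, 13, 0]
Visit 10; enqueue 11 → queue [12, 1, 7, 6, 9, 4, 13, 0, 11]
Visit 12 → queue [1, 7, 6, 9, 4, 13, 0, 11]
Visit 1 → queue [7, 6, 9, 4, 13, 0, 11]
Visit 7 → queue [6, 9, 4, 13, 0, 11]
Visit 6 → queue [9, 4, 13, 0, 11]
Visit 9 → queue [4, 13, 0, 11]
Visit 4 → queue [13, 0, 11]
Visit 13 → queue [0, 11]
Visit 0 → queue [11]
Visit 11 → queue []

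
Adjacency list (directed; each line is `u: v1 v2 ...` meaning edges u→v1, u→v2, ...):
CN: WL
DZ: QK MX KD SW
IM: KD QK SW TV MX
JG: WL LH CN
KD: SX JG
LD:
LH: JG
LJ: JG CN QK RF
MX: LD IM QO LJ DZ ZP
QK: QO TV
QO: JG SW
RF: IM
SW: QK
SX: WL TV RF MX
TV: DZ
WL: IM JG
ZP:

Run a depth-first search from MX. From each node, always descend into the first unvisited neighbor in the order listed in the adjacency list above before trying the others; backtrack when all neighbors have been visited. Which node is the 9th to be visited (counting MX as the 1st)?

Visit MX
MX → LD
MX → IM
IM → KD
KD → SX
SX → WL
WL → JG
JG → LH
JG → CN
SX → TV
TV → DZ
DZ → QK
QK → QO
QO → SW
SX → RF
MX → LJ
MX → ZP

Visit order: MX, LD, IM, KD, SX, WL, JG, LH, CN, TV, DZ, QK, QO, SW, RF, LJ, ZP

CN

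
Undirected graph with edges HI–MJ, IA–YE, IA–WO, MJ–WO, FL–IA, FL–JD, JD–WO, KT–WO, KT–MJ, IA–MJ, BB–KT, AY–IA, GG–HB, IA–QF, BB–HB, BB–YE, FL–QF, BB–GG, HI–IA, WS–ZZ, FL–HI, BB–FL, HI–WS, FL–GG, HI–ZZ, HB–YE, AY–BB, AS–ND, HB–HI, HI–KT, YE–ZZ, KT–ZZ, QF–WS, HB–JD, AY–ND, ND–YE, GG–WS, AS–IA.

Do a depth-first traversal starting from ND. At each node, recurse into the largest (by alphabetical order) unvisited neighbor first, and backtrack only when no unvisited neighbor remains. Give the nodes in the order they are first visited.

Visit ND
ND → YE
YE → ZZ
ZZ → WS
WS → QF
QF → IA
IA → WO
WO → MJ
MJ → KT
KT → HI
HI → HB
HB → JD
JD → FL
FL → GG
GG → BB
BB → AY
IA → AS

ND -> YE -> ZZ -> WS -> QF -> IA -> WO -> MJ -> KT -> HI -> HB -> JD -> FL -> GG -> BB -> AY -> AS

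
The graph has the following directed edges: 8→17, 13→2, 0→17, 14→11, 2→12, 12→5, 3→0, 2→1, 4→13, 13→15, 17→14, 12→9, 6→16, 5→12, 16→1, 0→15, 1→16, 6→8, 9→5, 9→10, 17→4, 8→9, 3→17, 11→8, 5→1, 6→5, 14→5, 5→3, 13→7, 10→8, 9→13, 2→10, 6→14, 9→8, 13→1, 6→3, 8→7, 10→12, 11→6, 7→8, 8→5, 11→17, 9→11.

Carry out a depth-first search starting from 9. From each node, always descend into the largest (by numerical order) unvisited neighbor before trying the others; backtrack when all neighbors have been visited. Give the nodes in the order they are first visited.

9, 13, 15, 7, 8, 17, 14, 11, 6, 16, 1, 5, 12, 3, 0, 4, 2, 10

Visit 9
9 → 13
13 → 15
13 → 7
7 → 8
8 → 17
17 → 14
14 → 11
11 → 6
6 → 16
16 → 1
6 → 5
5 → 12
5 → 3
3 → 0
17 → 4
13 → 2
2 → 10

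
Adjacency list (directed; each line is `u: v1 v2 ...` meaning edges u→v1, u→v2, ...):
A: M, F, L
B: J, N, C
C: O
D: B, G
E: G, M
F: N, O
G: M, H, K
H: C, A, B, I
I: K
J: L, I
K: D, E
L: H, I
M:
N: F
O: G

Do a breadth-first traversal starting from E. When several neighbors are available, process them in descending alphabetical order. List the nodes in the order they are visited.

E M G K H D I C B A O N J L F

Visit E; enqueue M, G → queue [M, G]
Visit M → queue [G]
Visit G; enqueue K, H → queue [K, H]
Visit K; enqueue D → queue [H, D]
Visit H; enqueue I, C, B, A → queue [D, I, C, B, A]
Visit D → queue [I, C, B, A]
Visit I → queue [C, B, A]
Visit C; enqueue O → queue [B, A, O]
Visit B; enqueue N, J → queue [A, O, N, J]
Visit A; enqueue L, F → queue [O, N, J, L, F]
Visit O → queue [N, J, L, F]
Visit N → queue [J, L, F]
Visit J → queue [L, F]
Visit L → queue [F]
Visit F → queue []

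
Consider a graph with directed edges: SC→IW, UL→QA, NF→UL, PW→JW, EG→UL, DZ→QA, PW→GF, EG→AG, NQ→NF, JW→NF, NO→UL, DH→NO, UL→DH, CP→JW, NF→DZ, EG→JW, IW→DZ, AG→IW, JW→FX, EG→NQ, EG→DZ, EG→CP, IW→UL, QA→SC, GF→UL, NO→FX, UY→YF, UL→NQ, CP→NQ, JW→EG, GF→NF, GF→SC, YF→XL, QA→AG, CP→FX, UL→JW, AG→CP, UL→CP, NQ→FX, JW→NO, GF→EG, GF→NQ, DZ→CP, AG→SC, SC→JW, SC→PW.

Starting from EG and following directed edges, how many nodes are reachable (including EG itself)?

BFS from EG visits: EG, UL, NQ, JW, DZ, CP, AG, QA, DH, NF, FX, NO, SC, IW, PW, GF
Reachable nodes: 16 of 19 total.

16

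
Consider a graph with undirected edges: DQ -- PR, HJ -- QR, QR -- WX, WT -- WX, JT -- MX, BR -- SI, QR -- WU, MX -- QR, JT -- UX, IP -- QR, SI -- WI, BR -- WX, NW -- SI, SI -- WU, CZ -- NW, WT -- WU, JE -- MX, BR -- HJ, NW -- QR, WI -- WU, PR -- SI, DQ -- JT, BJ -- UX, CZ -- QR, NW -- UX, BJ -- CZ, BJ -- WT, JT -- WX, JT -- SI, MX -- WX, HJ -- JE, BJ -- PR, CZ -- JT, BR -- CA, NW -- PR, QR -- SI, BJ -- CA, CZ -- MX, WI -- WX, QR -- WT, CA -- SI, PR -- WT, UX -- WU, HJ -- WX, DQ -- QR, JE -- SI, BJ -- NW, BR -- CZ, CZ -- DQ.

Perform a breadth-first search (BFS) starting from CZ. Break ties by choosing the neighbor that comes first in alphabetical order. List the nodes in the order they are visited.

CZ -> BJ -> BR -> DQ -> JT -> MX -> NW -> QR -> CA -> PR -> UX -> WT -> HJ -> SI -> WX -> JE -> IP -> WU -> WI

Visit CZ; enqueue BJ, BR, DQ, JT, MX, NW, QR → queue [BJ, BR, DQ, JT, MX, NW, QR]
Visit BJ; enqueue CA, PR, UX, WT → queue [BR, DQ, JT, MX, NW, QR, CA, PR, UX, WT]
Visit BR; enqueue HJ, SI, WX → queue [DQ, JT, MX, NW, QR, CA, PR, UX, WT, HJ, SI, WX]
Visit DQ → queue [JT, MX, NW, QR, CA, PR, UX, WT, HJ, SI, WX]
Visit JT → queue [MX, NW, QR, CA, PR, UX, WT, HJ, SI, WX]
Visit MX; enqueue JE → queue [NW, QR, CA, PR, UX, WT, HJ, SI, WX, JE]
Visit NW → queue [QR, CA, PR, UX, WT, HJ, SI, WX, JE]
Visit QR; enqueue IP, WU → queue [CA, PR, UX, WT, HJ, SI, WX, JE, IP, WU]
Visit CA → queue [PR, UX, WT, HJ, SI, WX, JE, IP, WU]
Visit PR → queue [UX, WT, HJ, SI, WX, JE, IP, WU]
Visit UX → queue [WT, HJ, SI, WX, JE, IP, WU]
Visit WT → queue [HJ, SI, WX, JE, IP, WU]
Visit HJ → queue [SI, WX, JE, IP, WU]
Visit SI; enqueue WI → queue [WX, JE, IP, WU, WI]
Visit WX → queue [JE, IP, WU, WI]
Visit JE → queue [IP, WU, WI]
Visit IP → queue [WU, WI]
Visit WU → queue [WI]
Visit WI → queue []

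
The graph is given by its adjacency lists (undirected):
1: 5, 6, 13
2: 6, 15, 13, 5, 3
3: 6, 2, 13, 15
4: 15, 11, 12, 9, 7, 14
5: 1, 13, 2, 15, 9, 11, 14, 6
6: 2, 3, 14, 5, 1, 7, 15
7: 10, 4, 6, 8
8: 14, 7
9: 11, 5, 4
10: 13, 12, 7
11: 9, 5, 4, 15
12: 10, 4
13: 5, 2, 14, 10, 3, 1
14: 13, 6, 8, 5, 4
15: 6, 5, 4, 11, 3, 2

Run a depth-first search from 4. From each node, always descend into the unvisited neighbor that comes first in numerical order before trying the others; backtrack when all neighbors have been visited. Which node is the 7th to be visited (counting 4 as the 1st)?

3

Visit 4
4 → 7
7 → 6
6 → 1
1 → 5
5 → 2
2 → 3
3 → 13
13 → 10
10 → 12
13 → 14
14 → 8
3 → 15
15 → 11
11 → 9

Visit order: 4, 7, 6, 1, 5, 2, 3, 13, 10, 12, 14, 8, 15, 11, 9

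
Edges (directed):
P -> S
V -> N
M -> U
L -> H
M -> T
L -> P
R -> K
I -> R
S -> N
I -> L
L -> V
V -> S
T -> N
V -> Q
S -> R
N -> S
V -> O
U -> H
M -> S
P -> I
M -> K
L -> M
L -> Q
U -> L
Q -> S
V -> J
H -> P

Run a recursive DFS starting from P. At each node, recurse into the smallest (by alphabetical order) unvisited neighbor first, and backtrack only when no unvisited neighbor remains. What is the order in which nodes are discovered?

P I L H M K S N R T U Q V J O

Visit P
P → I
I → L
L → H
L → M
M → K
M → S
S → N
S → R
M → T
M → U
L → Q
L → V
V → J
V → O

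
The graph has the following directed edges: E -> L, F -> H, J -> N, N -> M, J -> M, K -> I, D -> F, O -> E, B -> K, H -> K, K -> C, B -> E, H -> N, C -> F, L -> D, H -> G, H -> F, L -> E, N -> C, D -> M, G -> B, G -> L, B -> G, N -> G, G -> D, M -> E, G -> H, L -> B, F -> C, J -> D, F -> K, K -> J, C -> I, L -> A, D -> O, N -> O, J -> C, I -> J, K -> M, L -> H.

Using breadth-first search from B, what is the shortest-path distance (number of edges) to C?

Level 0: B
Level 1: E, G, K
Level 2: C, D, H, I, J, L, M
Level 3: A, F, N, O
C first appears at level 2.

2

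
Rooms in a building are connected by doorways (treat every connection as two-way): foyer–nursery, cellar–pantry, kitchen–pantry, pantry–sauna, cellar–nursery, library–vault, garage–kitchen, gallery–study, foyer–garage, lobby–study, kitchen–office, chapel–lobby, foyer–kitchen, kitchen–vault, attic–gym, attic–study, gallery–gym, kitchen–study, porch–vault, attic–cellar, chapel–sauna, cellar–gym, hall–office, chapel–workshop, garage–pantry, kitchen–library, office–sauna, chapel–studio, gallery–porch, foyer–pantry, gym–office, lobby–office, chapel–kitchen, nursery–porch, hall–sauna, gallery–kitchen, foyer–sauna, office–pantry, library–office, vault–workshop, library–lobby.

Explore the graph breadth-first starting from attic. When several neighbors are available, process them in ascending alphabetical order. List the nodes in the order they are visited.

attic -> cellar -> gym -> study -> nursery -> pantry -> gallery -> office -> kitchen -> lobby -> foyer -> porch -> garage -> sauna -> hall -> library -> chapel -> vault -> studio -> workshop

Visit attic; enqueue cellar, gym, study → queue [cellar, gym, study]
Visit cellar; enqueue nursery, pantry → queue [gym, study, nursery, pantry]
Visit gym; enqueue gallery, office → queue [study, nursery, pantry, gallery, office]
Visit study; enqueue kitchen, lobby → queue [nursery, pantry, gallery, office, kitchen, lobby]
Visit nursery; enqueue foyer, porch → queue [pantry, gallery, office, kitchen, lobby, foyer, porch]
Visit pantry; enqueue garage, sauna → queue [gallery, office, kitchen, lobby, foyer, porch, garage, sauna]
Visit gallery → queue [office, kitchen, lobby, foyer, porch, garage, sauna]
Visit office; enqueue hall, library → queue [kitchen, lobby, foyer, porch, garage, sauna, hall, library]
Visit kitchen; enqueue chapel, vault → queue [lobby, foyer, porch, garage, sauna, hall, library, chapel, vault]
Visit lobby → queue [foyer, porch, garage, sauna, hall, library, chapel, vault]
Visit foyer → queue [porch, garage, sauna, hall, library, chapel, vault]
Visit porch → queue [garage, sauna, hall, library, chapel, vault]
Visit garage → queue [sauna, hall, library, chapel, vault]
Visit sauna → queue [hall, library, chapel, vault]
Visit hall → queue [library, chapel, vault]
Visit library → queue [chapel, vault]
Visit chapel; enqueue studio, workshop → queue [vault, studio, workshop]
Visit vault → queue [studio, workshop]
Visit studio → queue [workshop]
Visit workshop → queue []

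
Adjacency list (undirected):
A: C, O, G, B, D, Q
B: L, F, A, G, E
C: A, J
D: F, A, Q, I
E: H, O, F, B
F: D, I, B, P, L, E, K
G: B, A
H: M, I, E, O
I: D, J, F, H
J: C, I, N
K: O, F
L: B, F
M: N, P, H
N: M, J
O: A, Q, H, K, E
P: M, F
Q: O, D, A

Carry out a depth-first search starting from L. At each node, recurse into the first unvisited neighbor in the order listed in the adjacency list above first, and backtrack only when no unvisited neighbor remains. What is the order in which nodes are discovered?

Visit L
L → B
B → F
F → D
D → A
A → C
C → J
J → I
I → H
H → M
M → N
M → P
H → E
E → O
O → Q
O → K
A → G

L, B, F, D, A, C, J, I, H, M, N, P, E, O, Q, K, G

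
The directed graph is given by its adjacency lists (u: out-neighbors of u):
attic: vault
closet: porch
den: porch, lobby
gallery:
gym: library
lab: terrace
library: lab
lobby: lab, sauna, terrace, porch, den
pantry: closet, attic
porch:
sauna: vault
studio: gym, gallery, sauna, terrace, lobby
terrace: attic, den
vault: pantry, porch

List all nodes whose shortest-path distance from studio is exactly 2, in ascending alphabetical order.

Level 0: studio
Level 1: gallery, gym, lobby, sauna, terrace
Level 2: attic, den, lab, library, porch, vault
Level 3: pantry
Level 4: closet

attic, den, lab, library, porch, vault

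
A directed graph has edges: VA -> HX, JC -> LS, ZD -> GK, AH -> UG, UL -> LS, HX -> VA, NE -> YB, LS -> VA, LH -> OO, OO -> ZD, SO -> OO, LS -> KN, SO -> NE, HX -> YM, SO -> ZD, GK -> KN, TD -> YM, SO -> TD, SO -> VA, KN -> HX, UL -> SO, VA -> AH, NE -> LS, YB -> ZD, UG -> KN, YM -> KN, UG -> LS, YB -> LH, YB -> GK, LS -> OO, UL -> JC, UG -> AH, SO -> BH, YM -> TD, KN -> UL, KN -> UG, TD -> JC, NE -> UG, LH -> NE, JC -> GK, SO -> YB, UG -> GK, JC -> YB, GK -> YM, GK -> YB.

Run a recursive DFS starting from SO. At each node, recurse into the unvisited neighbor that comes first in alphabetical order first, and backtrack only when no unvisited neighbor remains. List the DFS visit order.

Visit SO
SO → BH
SO → NE
NE → LS
LS → KN
KN → HX
HX → VA
VA → AH
AH → UG
UG → GK
GK → YB
YB → LH
LH → OO
OO → ZD
GK → YM
YM → TD
TD → JC
KN → UL

SO -> BH -> NE -> LS -> KN -> HX -> VA -> AH -> UG -> GK -> YB -> LH -> OO -> ZD -> YM -> TD -> JC -> UL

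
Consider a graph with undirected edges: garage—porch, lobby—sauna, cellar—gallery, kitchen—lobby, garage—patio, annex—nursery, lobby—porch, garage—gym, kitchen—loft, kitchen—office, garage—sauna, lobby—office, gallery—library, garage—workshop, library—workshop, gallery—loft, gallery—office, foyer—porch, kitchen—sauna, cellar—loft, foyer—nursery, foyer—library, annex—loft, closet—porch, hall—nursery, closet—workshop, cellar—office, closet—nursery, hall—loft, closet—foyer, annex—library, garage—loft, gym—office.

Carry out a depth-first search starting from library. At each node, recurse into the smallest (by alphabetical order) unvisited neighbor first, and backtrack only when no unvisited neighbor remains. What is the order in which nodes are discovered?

Visit library
library → annex
annex → loft
loft → cellar
cellar → gallery
gallery → office
office → gym
gym → garage
garage → patio
garage → porch
porch → closet
closet → foyer
foyer → nursery
nursery → hall
closet → workshop
porch → lobby
lobby → kitchen
kitchen → sauna

library, annex, loft, cellar, gallery, office, gym, garage, patio, porch, closet, foyer, nursery, hall, workshop, lobby, kitchen, sauna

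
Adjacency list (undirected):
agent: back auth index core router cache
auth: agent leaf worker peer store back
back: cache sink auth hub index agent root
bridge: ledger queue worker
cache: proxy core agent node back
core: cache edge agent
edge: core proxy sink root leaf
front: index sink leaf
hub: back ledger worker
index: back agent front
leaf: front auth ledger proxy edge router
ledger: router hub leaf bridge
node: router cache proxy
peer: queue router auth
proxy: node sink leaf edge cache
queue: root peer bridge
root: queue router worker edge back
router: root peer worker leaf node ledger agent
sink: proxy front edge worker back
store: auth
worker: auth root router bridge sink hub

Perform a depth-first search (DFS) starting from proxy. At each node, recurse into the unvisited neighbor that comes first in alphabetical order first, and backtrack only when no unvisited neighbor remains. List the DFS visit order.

Visit proxy
proxy → cache
cache → agent
agent → auth
auth → back
back → hub
hub → ledger
ledger → bridge
bridge → queue
queue → peer
peer → router
router → leaf
leaf → edge
edge → core
edge → root
root → worker
worker → sink
sink → front
front → index
router → node
auth → store

proxy cache agent auth back hub ledger bridge queue peer router leaf edge core root worker sink front index node store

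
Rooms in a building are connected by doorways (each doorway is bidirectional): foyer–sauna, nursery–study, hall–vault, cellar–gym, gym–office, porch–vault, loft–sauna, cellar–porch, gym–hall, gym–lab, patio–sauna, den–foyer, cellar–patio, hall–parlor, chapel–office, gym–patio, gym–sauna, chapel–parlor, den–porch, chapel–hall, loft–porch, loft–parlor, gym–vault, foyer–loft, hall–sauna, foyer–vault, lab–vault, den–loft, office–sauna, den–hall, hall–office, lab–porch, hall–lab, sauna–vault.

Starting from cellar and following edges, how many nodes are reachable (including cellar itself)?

14

BFS from cellar visits: cellar, gym, patio, porch, hall, lab, office, sauna, vault, den, loft, chapel, parlor, foyer
Reachable nodes: 14 of 16 total.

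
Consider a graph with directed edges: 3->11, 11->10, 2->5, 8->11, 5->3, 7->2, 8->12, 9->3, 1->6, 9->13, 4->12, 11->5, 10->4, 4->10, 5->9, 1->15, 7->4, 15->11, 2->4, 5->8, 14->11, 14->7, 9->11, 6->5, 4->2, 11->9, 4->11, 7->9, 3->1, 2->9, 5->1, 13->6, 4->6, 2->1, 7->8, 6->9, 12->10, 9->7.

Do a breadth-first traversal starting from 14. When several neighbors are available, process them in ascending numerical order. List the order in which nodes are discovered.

14, 7, 11, 2, 4, 8, 9, 5, 10, 1, 6, 12, 3, 13, 15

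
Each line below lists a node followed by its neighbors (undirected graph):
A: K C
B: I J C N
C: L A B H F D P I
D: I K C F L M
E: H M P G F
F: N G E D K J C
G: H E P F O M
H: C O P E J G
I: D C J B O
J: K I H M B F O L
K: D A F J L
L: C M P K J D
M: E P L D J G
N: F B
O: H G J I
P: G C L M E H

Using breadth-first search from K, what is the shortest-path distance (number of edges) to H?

2

Level 0: K
Level 1: A, D, F, J, L
Level 2: B, C, E, G, H, I, M, N, O, P
H first appears at level 2.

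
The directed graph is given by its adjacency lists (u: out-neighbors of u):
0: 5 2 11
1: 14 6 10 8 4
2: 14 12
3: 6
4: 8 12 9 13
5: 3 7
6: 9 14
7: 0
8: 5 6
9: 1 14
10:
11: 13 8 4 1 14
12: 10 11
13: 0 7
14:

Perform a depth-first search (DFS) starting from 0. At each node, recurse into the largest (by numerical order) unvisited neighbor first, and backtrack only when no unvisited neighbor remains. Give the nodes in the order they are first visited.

Visit 0
0 → 11
11 → 14
11 → 13
13 → 7
11 → 8
8 → 6
6 → 9
9 → 1
1 → 10
1 → 4
4 → 12
8 → 5
5 → 3
0 → 2

0 11 14 13 7 8 6 9 1 10 4 12 5 3 2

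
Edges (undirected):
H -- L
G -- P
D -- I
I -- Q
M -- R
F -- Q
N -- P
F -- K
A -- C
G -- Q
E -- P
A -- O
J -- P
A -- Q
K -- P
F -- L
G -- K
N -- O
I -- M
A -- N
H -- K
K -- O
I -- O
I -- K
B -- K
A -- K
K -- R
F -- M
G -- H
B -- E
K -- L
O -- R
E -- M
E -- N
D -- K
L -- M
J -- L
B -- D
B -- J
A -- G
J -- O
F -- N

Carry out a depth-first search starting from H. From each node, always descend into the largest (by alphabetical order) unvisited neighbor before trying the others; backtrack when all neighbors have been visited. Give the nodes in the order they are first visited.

Visit H
H → L
L → M
M → R
R → O
O → N
N → P
P → K
K → I
I → Q
Q → G
G → A
A → C
Q → F
I → D
D → B
B → J
B → E

H, L, M, R, O, N, P, K, I, Q, G, A, C, F, D, B, J, E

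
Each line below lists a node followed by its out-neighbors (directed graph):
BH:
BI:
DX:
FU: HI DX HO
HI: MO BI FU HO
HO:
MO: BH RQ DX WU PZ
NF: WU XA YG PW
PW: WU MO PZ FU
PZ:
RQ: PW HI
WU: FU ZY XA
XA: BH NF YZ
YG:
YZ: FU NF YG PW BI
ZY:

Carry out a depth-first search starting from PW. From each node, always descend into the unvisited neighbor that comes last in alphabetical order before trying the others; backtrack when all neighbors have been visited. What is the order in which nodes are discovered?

PW -> WU -> ZY -> XA -> YZ -> YG -> NF -> FU -> HO -> HI -> MO -> RQ -> PZ -> DX -> BH -> BI

Visit PW
PW → WU
WU → ZY
WU → XA
XA → YZ
YZ → YG
YZ → NF
YZ → FU
FU → HO
FU → HI
HI → MO
MO → RQ
MO → PZ
MO → DX
MO → BH
HI → BI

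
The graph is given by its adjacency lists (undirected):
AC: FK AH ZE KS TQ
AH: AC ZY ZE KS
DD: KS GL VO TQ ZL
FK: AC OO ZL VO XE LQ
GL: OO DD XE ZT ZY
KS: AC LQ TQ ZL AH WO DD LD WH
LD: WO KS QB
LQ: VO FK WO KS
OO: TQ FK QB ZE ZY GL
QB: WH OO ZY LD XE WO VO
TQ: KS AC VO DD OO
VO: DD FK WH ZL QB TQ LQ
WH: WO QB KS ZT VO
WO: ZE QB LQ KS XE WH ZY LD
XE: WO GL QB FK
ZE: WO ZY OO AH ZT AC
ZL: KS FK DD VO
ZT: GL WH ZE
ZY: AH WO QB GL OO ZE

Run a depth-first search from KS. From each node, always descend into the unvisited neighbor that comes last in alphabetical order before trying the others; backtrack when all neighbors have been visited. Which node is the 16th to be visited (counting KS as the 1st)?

Visit KS
KS → ZL
ZL → VO
VO → WH
WH → ZT
ZT → ZE
ZE → ZY
ZY → WO
WO → XE
XE → QB
QB → OO
OO → TQ
TQ → DD
DD → GL
TQ → AC
AC → FK
FK → LQ
AC → AH
QB → LD

Visit order: KS, ZL, VO, WH, ZT, ZE, ZY, WO, XE, QB, OO, TQ, DD, GL, AC, FK, LQ, AH, LD

FK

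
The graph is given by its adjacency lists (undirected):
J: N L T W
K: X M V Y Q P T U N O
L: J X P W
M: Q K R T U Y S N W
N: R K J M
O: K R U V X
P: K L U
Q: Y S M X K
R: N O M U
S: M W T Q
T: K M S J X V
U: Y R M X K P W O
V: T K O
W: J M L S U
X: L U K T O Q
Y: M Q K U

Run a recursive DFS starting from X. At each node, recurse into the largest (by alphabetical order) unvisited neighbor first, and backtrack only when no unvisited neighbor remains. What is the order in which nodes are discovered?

Visit X
X → U
U → Y
Y → Q
Q → S
S → W
W → M
M → T
T → V
V → O
O → R
R → N
N → K
K → P
P → L
L → J

X → U → Y → Q → S → W → M → T → V → O → R → N → K → P → L → J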